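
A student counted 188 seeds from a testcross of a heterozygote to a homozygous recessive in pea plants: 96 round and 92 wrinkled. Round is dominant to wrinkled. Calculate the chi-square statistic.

A testcross of a heterozygote (Aa × aa) gives a 1:1 phenotypic ratio.
The 1:1 ratio has 2 parts, so with N = 188 the expected counts are:
  round: 188 × 1/2 = 94
  wrinkled: 188 × 1/2 = 94
χ² = Σ (O − E)² / E
  round: (96 − 94)² / 94 = 0.0426
  wrinkled: (92 − 94)² / 94 = 0.0426
χ² = 0.0426 + 0.0426 = 0.0852 ≈ 0.085

0.085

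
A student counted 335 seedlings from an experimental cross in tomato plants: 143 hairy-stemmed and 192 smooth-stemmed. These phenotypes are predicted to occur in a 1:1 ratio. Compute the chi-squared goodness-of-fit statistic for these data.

The 1:1 ratio has 2 parts, so with N = 335 the expected counts are:
  hairy-stemmed: 335 × 1/2 = 167.5
  smooth-stemmed: 335 × 1/2 = 167.5
χ² = Σ (O − E)² / E
  hairy-stemmed: (143 − 167.5)² / 167.5 = 3.5836
  smooth-stemmed: (192 − 167.5)² / 167.5 = 3.5836
χ² = 3.5836 + 3.5836 = 7.1672 ≈ 7.167

7.167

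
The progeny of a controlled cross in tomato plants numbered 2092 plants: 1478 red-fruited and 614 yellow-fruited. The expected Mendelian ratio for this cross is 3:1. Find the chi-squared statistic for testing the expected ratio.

Expected counts for N = 2092 under a 3:1 ratio (total parts = 4):
  red-fruited: 2092 × 3/4 = 1569
  yellow-fruited: 2092 × 1/4 = 523
χ² = Σ (O − E)² / E
  red-fruited: (1478 − 1569)² / 1569 = 5.2779
  yellow-fruited: (614 − 523)² / 523 = 15.8337
χ² = 5.2779 + 15.8337 = 21.1116 ≈ 21.112

21.112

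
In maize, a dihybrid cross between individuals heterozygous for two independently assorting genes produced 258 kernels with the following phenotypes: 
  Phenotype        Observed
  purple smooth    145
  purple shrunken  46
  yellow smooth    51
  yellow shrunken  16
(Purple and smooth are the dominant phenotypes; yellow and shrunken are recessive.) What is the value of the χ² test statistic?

A dihybrid F₂ with independent assortment and complete dominance at both loci gives a 9:3:3:1 phenotypic ratio.
Under the 9:3:3:1 hypothesis (Σ ratio = 16, N = 258):
  purple smooth: 258 × 9/16 = 145.125
  purple shrunken: 258 × 3/16 = 48.375
  yellow smooth: 258 × 3/16 = 48.375
  yellow shrunken: 258 × 1/16 = 16.125
χ² = Σ (O − E)² / E
  purple smooth: (145 − 145.125)² / 145.125 = 0.0001
  purple shrunken: (46 − 48.375)² / 48.375 = 0.1166
  yellow smooth: (51 − 48.375)² / 48.375 = 0.1424
  yellow shrunken: (16 − 16.125)² / 16.125 = 0.0010
χ² = 0.0001 + 0.1166 + 0.1424 + 0.0010 = 0.2601 ≈ 0.260

0.260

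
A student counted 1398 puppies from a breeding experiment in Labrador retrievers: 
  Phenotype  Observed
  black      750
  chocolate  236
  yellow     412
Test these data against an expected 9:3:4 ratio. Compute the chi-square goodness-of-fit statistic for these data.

Expected counts for N = 1398 under a 9:3:4 ratio (total parts = 16):
  black: 1398 × 9/16 = 786.375
  chocolate: 1398 × 3/16 = 262.125
  yellow: 1398 × 4/16 = 349.5
χ² = Σ (O − E)² / E
  black: (750 − 786.375)² / 786.375 = 1.6826
  chocolate: (236 − 262.125)² / 262.125 = 2.6038
  yellow: (412 − 349.5)² / 349.5 = 11.1767
χ² = 1.6826 + 2.6038 + 11.1767 = 15.4631 ≈ 15.463

15.463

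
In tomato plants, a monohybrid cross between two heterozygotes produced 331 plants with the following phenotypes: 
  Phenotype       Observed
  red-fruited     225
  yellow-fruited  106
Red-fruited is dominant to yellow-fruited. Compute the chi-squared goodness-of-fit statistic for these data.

8.710

For a monohybrid cross between heterozygotes with complete dominance, the expected phenotypic ratio is 3:1.
Total ratio parts = 4. Expected numbers out of 331:
  red-fruited: 331 × 3/4 = 248.25
  yellow-fruited: 331 × 1/4 = 82.75
χ² = Σ (O − E)² / E
  red-fruited: (225 − 248.25)² / 248.25 = 2.1775
  yellow-fruited: (106 − 82.75)² / 82.75 = 6.5325
χ² = 2.1775 + 6.5325 = 8.710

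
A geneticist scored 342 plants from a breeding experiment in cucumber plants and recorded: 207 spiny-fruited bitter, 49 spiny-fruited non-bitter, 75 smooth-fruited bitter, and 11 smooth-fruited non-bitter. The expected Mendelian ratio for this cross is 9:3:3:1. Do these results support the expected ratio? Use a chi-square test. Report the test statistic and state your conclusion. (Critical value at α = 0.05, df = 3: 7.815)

11.559; not consistent

The 9:3:3:1 ratio has 16 parts, so with N = 342 the expected counts are:
  spiny-fruited bitter: 342 × 9/16 = 192.375
  spiny-fruited non-bitter: 342 × 3/16 = 64.125
  smooth-fruited bitter: 342 × 3/16 = 64.125
  smooth-fruited non-bitter: 342 × 1/16 = 21.375
χ² = Σ (O − E)² / E
  spiny-fruited bitter: (207 − 192.375)² / 192.375 = 1.1118
  spiny-fruited non-bitter: (49 − 64.125)² / 64.125 = 3.5675
  smooth-fruited bitter: (75 − 64.125)² / 64.125 = 1.8443
  smooth-fruited non-bitter: (11 − 21.375)² / 21.375 = 5.0358
χ² = 1.1118 + 3.5675 + 1.8443 + 5.0358 = 11.5594 ≈ 11.559
Degrees of freedom = 4 − 1 = 3; critical value at α = 0.05 is 7.815.
Since 11.559 > 7.815, we reject the null hypothesis — the data do not fit the 9:3:3:1 ratio.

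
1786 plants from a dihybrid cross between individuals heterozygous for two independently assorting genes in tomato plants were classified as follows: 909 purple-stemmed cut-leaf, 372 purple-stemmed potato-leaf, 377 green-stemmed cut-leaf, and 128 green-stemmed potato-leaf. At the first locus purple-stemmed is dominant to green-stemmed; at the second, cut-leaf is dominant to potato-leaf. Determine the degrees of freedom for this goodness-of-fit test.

A dihybrid F₂ with independent assortment and complete dominance at both loci gives a 9:3:3:1 phenotypic ratio.
A goodness-of-fit test with 4 phenotype classes has df = 4 − 1 = 3.

3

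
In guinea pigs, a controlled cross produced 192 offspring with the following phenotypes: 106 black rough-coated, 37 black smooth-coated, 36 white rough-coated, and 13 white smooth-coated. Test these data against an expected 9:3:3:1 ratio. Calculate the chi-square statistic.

The 9:3:3:1 ratio has 16 parts, so with N = 192 the expected counts are:
  black rough-coated: 192 × 9/16 = 108
  black smooth-coated: 192 × 3/16 = 36
  white rough-coated: 192 × 3/16 = 36
  white smooth-coated: 192 × 1/16 = 12
χ² = Σ (O − E)² / E
  black rough-coated: (106 − 108)² / 108 = 0.0370
  black smooth-coated: (37 − 36)² / 36 = 0.0278
  white rough-coated: (36 − 36)² / 36 = 0.0000
  white smooth-coated: (13 − 12)² / 12 = 0.0833
χ² = 0.0370 + 0.0278 + 0.0000 + 0.0833 = 0.1481 ≈ 0.148

0.148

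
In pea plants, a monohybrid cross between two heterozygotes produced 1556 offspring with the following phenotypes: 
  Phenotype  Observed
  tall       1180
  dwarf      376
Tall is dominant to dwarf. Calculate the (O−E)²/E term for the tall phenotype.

For a monohybrid cross between heterozygotes with complete dominance, the expected phenotypic ratio is 3:1.
The 3:1 ratio has 4 parts, so with N = 1556 the expected counts are:
  tall: 1556 × 3/4 = 1167
  dwarf: 1556 × 1/4 = 389
Contribution of tall: (1180 − 1167)² / 1167 = 0.1448

0.145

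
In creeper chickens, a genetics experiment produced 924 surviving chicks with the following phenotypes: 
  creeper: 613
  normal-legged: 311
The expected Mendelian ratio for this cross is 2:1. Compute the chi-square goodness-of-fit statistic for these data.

0.044

Under the 2:1 hypothesis (Σ ratio = 3, N = 924):
  creeper: 924 × 2/3 = 616
  normal-legged: 924 × 1/3 = 308
χ² = Σ (O − E)² / E
  creeper: (613 − 616)² / 616 = 0.0146
  normal-legged: (311 − 308)² / 308 = 0.0292
χ² = 0.0146 + 0.0292 = 0.0438 ≈ 0.044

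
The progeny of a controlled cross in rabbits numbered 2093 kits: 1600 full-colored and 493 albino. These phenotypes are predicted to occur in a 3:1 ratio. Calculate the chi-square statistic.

2.332

Total ratio parts = 4. Expected numbers out of 2093:
  full-colored: 2093 × 3/4 = 1569.75
  albino: 2093 × 1/4 = 523.25
χ² = Σ (O − E)² / E
  full-colored: (1600 − 1569.75)² / 1569.75 = 0.5829
  albino: (493 − 523.25)² / 523.25 = 1.7488
χ² = 0.5829 + 1.7488 = 2.3317 ≈ 2.332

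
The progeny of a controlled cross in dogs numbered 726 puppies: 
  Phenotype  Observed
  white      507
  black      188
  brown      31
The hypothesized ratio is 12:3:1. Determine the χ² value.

26.905

Total ratio parts = 16. Expected numbers out of 726:
  white: 726 × 12/16 = 544.5
  black: 726 × 3/16 = 136.125
  brown: 726 × 1/16 = 45.375
χ² = Σ (O − E)² / E
  white: (507 − 544.5)² / 544.5 = 2.5826
  black: (188 − 136.125)² / 136.125 = 19.7687
  brown: (31 − 45.375)² / 45.375 = 4.5541
χ² = 2.5826 + 19.7687 + 4.5541 = 26.9054 ≈ 26.905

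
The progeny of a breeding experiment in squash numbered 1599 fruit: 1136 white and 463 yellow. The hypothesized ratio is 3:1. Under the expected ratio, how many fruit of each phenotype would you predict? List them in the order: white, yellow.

1199.25, 399.75

Under the 3:1 hypothesis (Σ ratio = 4, N = 1599):
  white: 1599 × 3/4 = 1199.25
  yellow: 1599 × 1/4 = 399.75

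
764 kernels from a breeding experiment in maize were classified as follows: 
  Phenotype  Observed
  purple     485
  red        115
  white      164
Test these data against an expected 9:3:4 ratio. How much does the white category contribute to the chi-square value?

The 9:3:4 ratio has 16 parts, so with N = 764 the expected counts are:
  purple: 764 × 9/16 = 429.75
  red: 764 × 3/16 = 143.25
  white: 764 × 4/16 = 191
Contribution of white: (164 − 191)² / 191 = 3.8168

3.817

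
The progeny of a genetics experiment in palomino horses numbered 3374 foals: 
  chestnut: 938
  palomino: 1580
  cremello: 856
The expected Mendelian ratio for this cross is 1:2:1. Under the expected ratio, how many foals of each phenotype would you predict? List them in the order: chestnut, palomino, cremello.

843.5, 1687, 843.5

Expected counts for N = 3374 under a 1:2:1 ratio (total parts = 4):
  chestnut: 3374 × 1/4 = 843.5
  palomino: 3374 × 2/4 = 1687
  cremello: 3374 × 1/4 = 843.5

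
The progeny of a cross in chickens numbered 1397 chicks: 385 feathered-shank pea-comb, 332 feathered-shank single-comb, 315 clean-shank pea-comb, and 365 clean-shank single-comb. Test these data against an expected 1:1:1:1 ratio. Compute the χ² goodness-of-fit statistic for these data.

8.581

Under the 1:1:1:1 hypothesis (Σ ratio = 4, N = 1397):
  feathered-shank pea-comb: 1397 × 1/4 = 349.25
  feathered-shank single-comb: 1397 × 1/4 = 349.25
  clean-shank pea-comb: 1397 × 1/4 = 349.25
  clean-shank single-comb: 1397 × 1/4 = 349.25
χ² = Σ (O − E)² / E
  feathered-shank pea-comb: (385 − 349.25)² / 349.25 = 3.6594
  feathered-shank single-comb: (332 − 349.25)² / 349.25 = 0.8520
  clean-shank pea-comb: (315 − 349.25)² / 349.25 = 3.3588
  clean-shank single-comb: (365 − 349.25)² / 349.25 = 0.7103
χ² = 3.6594 + 0.8520 + 3.3588 + 0.7103 = 8.5805 ≈ 8.581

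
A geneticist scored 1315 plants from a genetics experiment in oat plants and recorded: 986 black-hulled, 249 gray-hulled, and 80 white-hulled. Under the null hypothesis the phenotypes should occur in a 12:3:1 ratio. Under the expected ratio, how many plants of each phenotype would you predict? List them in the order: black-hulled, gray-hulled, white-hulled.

The 12:3:1 ratio has 16 parts, so with N = 1315 the expected counts are:
  black-hulled: 1315 × 12/16 = 986.25
  gray-hulled: 1315 × 3/16 = 246.5625
  white-hulled: 1315 × 1/16 = 82.1875

986.25, 246.5625, 82.1875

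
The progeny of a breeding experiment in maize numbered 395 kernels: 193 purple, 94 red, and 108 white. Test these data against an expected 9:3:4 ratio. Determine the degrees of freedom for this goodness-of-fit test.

A goodness-of-fit test with 3 phenotype classes has df = 3 − 1 = 2.

2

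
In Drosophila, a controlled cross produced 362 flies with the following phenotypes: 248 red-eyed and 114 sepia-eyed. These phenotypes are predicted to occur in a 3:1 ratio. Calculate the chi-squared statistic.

8.136

The 3:1 ratio has 4 parts, so with N = 362 the expected counts are:
  red-eyed: 362 × 3/4 = 271.5
  sepia-eyed: 362 × 1/4 = 90.5
χ² = Σ (O − E)² / E
  red-eyed: (248 − 271.5)² / 271.5 = 2.0341
  sepia-eyed: (114 − 90.5)² / 90.5 = 6.1022
χ² = 2.0341 + 6.1022 = 8.1363 ≈ 8.136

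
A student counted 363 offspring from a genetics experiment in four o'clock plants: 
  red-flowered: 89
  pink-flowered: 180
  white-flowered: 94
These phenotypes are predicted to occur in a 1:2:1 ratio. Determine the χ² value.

Total ratio parts = 4. Expected numbers out of 363:
  red-flowered: 363 × 1/4 = 90.75
  pink-flowered: 363 × 2/4 = 181.5
  white-flowered: 363 × 1/4 = 90.75
χ² = Σ (O − E)² / E
  red-flowered: (89 − 90.75)² / 90.75 = 0.0337
  pink-flowered: (180 − 181.5)² / 181.5 = 0.0124
  white-flowered: (94 − 90.75)² / 90.75 = 0.1164
χ² = 0.0337 + 0.0124 + 0.1164 = 0.1625 ≈ 0.163

0.163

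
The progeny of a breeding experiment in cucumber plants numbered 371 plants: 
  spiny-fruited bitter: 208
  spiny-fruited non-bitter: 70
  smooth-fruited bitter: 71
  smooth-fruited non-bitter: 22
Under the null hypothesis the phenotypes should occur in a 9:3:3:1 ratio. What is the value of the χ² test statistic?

Expected counts for N = 371 under a 9:3:3:1 ratio (total parts = 16):
  spiny-fruited bitter: 371 × 9/16 = 208.6875
  spiny-fruited non-bitter: 371 × 3/16 = 69.5625
  smooth-fruited bitter: 371 × 3/16 = 69.5625
  smooth-fruited non-bitter: 371 × 1/16 = 23.1875
χ² = Σ (O − E)² / E
  spiny-fruited bitter: (208 − 208.6875)² / 208.6875 = 0.0023
  spiny-fruited non-bitter: (70 − 69.5625)² / 69.5625 = 0.0028
  smooth-fruited bitter: (71 − 69.5625)² / 69.5625 = 0.0297
  smooth-fruited non-bitter: (22 − 23.1875)² / 23.1875 = 0.0608
χ² = 0.0023 + 0.0028 + 0.0297 + 0.0608 = 0.0956 ≈ 0.096

0.096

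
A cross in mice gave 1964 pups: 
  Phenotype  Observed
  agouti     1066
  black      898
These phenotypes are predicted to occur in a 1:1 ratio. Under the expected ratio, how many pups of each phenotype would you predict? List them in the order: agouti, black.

982, 982

Under the 1:1 hypothesis (Σ ratio = 2, N = 1964):
  agouti: 1964 × 1/2 = 982
  black: 1964 × 1/2 = 982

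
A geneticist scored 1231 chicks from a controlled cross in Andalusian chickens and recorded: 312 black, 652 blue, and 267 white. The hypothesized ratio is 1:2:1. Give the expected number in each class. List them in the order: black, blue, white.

307.75, 615.5, 307.75

Total ratio parts = 4. Expected numbers out of 1231:
  black: 1231 × 1/4 = 307.75
  blue: 1231 × 2/4 = 615.5
  white: 1231 × 1/4 = 307.75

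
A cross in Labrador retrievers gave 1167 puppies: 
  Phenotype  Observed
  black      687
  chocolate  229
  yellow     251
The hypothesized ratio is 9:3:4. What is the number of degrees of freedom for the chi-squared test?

A goodness-of-fit test with 3 phenotype classes has df = 3 − 1 = 2.

2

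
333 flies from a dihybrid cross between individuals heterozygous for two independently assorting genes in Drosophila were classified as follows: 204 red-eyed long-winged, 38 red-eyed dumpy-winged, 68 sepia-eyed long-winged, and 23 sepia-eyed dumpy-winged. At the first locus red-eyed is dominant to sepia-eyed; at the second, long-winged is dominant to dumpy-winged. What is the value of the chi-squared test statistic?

11.777

A dihybrid F₂ with independent assortment and complete dominance at both loci gives a 9:3:3:1 phenotypic ratio.
Expected counts for N = 333 under a 9:3:3:1 ratio (total parts = 16):
  red-eyed long-winged: 333 × 9/16 = 187.3125
  red-eyed dumpy-winged: 333 × 3/16 = 62.4375
  sepia-eyed long-winged: 333 × 3/16 = 62.4375
  sepia-eyed dumpy-winged: 333 × 1/16 = 20.8125
χ² = Σ (O − E)² / E
  red-eyed long-winged: (204 − 187.3125)² / 187.3125 = 1.4867
  red-eyed dumpy-winged: (38 − 62.4375)² / 62.4375 = 9.5646
  sepia-eyed long-winged: (68 − 62.4375)² / 62.4375 = 0.4956
  sepia-eyed dumpy-winged: (23 − 20.8125)² / 20.8125 = 0.2299
χ² = 1.4867 + 9.5646 + 0.4956 + 0.2299 = 11.7768 ≈ 11.777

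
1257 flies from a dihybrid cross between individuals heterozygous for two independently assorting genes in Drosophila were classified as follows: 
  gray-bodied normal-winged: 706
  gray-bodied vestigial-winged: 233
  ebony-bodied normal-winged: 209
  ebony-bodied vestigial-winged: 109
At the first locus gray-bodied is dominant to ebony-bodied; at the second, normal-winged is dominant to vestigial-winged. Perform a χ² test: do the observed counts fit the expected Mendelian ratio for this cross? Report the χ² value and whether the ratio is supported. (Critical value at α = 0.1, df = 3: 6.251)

A dihybrid F₂ with independent assortment and complete dominance at both loci gives a 9:3:3:1 phenotypic ratio.
Under the 9:3:3:1 hypothesis (Σ ratio = 16, N = 1257):
  gray-bodied normal-winged: 1257 × 9/16 = 707.0625
  gray-bodied vestigial-winged: 1257 × 3/16 = 235.6875
  ebony-bodied normal-winged: 1257 × 3/16 = 235.6875
  ebony-bodied vestigial-winged: 1257 × 1/16 = 78.5625
χ² = Σ (O − E)² / E
  gray-bodied normal-winged: (706 − 707.0625)² / 707.0625 = 0.0016
  gray-bodied vestigial-winged: (233 − 235.6875)² / 235.6875 = 0.0306
  ebony-bodied normal-winged: (209 − 235.6875)² / 235.6875 = 3.0219
  ebony-bodied vestigial-winged: (109 − 78.5625)² / 78.5625 = 11.7924
χ² = 0.0016 + 0.0306 + 3.0219 + 11.7924 = 14.8465 ≈ 14.847
Degrees of freedom = 4 − 1 = 3; critical value at α = 0.1 is 6.251.
Since 14.847 > 6.251, we reject the null hypothesis — the data do not fit the 9:3:3:1 ratio.

14.847; not consistent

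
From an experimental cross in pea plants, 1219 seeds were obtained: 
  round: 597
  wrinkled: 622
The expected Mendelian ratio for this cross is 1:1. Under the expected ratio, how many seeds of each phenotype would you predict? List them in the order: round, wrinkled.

609.5, 609.5

The 1:1 ratio has 2 parts, so with N = 1219 the expected counts are:
  round: 1219 × 1/2 = 609.5
  wrinkled: 1219 × 1/2 = 609.5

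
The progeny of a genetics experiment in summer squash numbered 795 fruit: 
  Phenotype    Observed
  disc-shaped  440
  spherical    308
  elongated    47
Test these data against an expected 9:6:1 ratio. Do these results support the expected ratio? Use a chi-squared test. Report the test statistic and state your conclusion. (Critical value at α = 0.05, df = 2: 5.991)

The 9:6:1 ratio has 16 parts, so with N = 795 the expected counts are:
  disc-shaped: 795 × 9/16 = 447.1875
  spherical: 795 × 6/16 = 298.125
  elongated: 795 × 1/16 = 49.6875
χ² = Σ (O − E)² / E
  disc-shaped: (440 − 447.1875)² / 447.1875 = 0.1155
  spherical: (308 − 298.125)² / 298.125 = 0.3271
  elongated: (47 − 49.6875)² / 49.6875 = 0.1454
χ² = 0.1155 + 0.3271 + 0.1454 = 0.588
Degrees of freedom = 3 − 1 = 2; critical value at α = 0.05 is 5.991.
Since 0.588 < 5.991, we fail to reject the null hypothesis — the data are consistent with the 9:6:1 ratio.

0.588; consistent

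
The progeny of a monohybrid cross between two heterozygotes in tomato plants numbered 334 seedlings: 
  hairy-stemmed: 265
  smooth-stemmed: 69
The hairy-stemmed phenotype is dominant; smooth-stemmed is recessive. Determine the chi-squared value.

3.357

For a monohybrid cross between heterozygotes with complete dominance, the expected phenotypic ratio is 3:1.
The 3:1 ratio has 4 parts, so with N = 334 the expected counts are:
  hairy-stemmed: 334 × 3/4 = 250.5
  smooth-stemmed: 334 × 1/4 = 83.5
χ² = Σ (O − E)² / E
  hairy-stemmed: (265 − 250.5)² / 250.5 = 0.8393
  smooth-stemmed: (69 − 83.5)² / 83.5 = 2.5180
χ² = 0.8393 + 2.5180 = 3.3573 ≈ 3.357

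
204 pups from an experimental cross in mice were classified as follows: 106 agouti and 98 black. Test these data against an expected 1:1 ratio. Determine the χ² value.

Total ratio parts = 2. Expected numbers out of 204:
  agouti: 204 × 1/2 = 102
  black: 204 × 1/2 = 102
χ² = Σ (O − E)² / E
  agouti: (106 − 102)² / 102 = 0.1569
  black: (98 − 102)² / 102 = 0.1569
χ² = 0.1569 + 0.1569 = 0.3138 ≈ 0.314

0.314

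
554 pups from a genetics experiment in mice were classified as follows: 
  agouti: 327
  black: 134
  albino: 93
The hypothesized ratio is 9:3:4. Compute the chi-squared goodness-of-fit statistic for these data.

24.443

Under the 9:3:4 hypothesis (Σ ratio = 16, N = 554):
  agouti: 554 × 9/16 = 311.625
  black: 554 × 3/16 = 103.875
  albino: 554 × 4/16 = 138.5
χ² = Σ (O − E)² / E
  agouti: (327 − 311.625)² / 311.625 = 0.7586
  black: (134 − 103.875)² / 103.875 = 8.7366
  albino: (93 − 138.5)² / 138.5 = 14.9477
χ² = 0.7586 + 8.7366 + 14.9477 = 24.4429 ≈ 24.443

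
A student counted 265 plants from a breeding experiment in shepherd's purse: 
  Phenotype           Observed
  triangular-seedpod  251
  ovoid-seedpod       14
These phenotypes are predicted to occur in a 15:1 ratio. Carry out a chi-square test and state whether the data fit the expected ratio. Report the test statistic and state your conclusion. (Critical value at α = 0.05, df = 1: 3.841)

0.423; consistent

Under the 15:1 hypothesis (Σ ratio = 16, N = 265):
  triangular-seedpod: 265 × 15/16 = 248.4375
  ovoid-seedpod: 265 × 1/16 = 16.5625
χ² = Σ (O − E)² / E
  triangular-seedpod: (251 − 248.4375)² / 248.4375 = 0.0264
  ovoid-seedpod: (14 − 16.5625)² / 16.5625 = 0.3965
χ² = 0.0264 + 0.3965 = 0.4229 ≈ 0.423
Degrees of freedom = 2 − 1 = 1; critical value at α = 0.05 is 3.841.
Since 0.423 < 3.841, we fail to reject the null hypothesis — the data are consistent with the 15:1 ratio.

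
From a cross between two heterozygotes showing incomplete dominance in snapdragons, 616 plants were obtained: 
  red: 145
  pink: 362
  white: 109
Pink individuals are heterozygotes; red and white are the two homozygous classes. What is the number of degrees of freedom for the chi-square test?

With incomplete dominance, a heterozygote × heterozygote cross gives a 1:2:1 phenotypic ratio.
A goodness-of-fit test with 3 phenotype classes has df = 3 − 1 = 2.

2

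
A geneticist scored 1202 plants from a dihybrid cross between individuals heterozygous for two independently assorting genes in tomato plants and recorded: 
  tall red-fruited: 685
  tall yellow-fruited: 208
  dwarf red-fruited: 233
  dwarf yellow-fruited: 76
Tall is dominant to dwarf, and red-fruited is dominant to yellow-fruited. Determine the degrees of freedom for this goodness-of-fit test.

A dihybrid F₂ with independent assortment and complete dominance at both loci gives a 9:3:3:1 phenotypic ratio.
A goodness-of-fit test with 4 phenotype classes has df = 4 − 1 = 3.

3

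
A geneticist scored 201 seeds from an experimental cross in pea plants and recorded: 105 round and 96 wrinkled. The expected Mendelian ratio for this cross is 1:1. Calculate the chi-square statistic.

0.403

Under the 1:1 hypothesis (Σ ratio = 2, N = 201):
  round: 201 × 1/2 = 100.5
  wrinkled: 201 × 1/2 = 100.5
χ² = Σ (O − E)² / E
  round: (105 − 100.5)² / 100.5 = 0.2015
  wrinkled: (96 − 100.5)² / 100.5 = 0.2015
χ² = 0.2015 + 0.2015 = 0.403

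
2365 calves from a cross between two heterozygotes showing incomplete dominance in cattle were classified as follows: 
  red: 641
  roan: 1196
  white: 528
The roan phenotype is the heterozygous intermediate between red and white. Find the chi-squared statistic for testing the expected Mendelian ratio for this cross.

With incomplete dominance, a heterozygote × heterozygote cross gives a 1:2:1 phenotypic ratio.
Expected counts for N = 2365 under a 1:2:1 ratio (total parts = 4):
  red: 2365 × 1/4 = 591.25
  roan: 2365 × 2/4 = 1182.5
  white: 2365 × 1/4 = 591.25
χ² = Σ (O − E)² / E
  red: (641 − 591.25)² / 591.25 = 4.1862
  roan: (1196 − 1182.5)² / 1182.5 = 0.1541
  white: (528 − 591.25)² / 591.25 = 6.7663
χ² = 4.1862 + 0.1541 + 6.7663 = 11.1066 ≈ 11.107

11.107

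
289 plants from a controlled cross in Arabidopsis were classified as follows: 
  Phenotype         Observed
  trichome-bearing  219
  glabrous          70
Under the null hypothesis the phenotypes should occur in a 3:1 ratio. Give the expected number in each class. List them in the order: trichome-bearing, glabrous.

216.75, 72.25

Expected counts for N = 289 under a 3:1 ratio (total parts = 4):
  trichome-bearing: 289 × 3/4 = 216.75
  glabrous: 289 × 1/4 = 72.25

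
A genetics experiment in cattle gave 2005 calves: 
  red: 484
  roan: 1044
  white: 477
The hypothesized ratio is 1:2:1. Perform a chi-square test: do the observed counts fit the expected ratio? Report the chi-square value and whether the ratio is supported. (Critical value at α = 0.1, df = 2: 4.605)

Expected counts for N = 2005 under a 1:2:1 ratio (total parts = 4):
  red: 2005 × 1/4 = 501.25
  roan: 2005 × 2/4 = 1002.5
  white: 2005 × 1/4 = 501.25
χ² = Σ (O − E)² / E
  red: (484 − 501.25)² / 501.25 = 0.5936
  roan: (1044 − 1002.5)² / 1002.5 = 1.7180
  white: (477 − 501.25)² / 501.25 = 1.1732
χ² = 0.5936 + 1.7180 + 1.1732 = 3.4848 ≈ 3.485
Degrees of freedom = 3 − 1 = 2; critical value at α = 0.1 is 4.605.
Since 3.485 < 4.605, we fail to reject the null hypothesis — the data are consistent with the 1:2:1 ratio.

3.485; consistent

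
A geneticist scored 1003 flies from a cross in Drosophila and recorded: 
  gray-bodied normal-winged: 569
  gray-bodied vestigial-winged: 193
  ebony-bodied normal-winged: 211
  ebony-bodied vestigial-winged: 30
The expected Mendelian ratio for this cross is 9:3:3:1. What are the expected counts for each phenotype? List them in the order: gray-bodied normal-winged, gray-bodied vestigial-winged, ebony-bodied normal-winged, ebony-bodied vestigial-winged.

564.1875, 188.0625, 188.0625, 62.6875

Expected counts for N = 1003 under a 9:3:3:1 ratio (total parts = 16):
  gray-bodied normal-winged: 1003 × 9/16 = 564.1875
  gray-bodied vestigial-winged: 1003 × 3/16 = 188.0625
  ebony-bodied normal-winged: 1003 × 3/16 = 188.0625
  ebony-bodied vestigial-winged: 1003 × 1/16 = 62.6875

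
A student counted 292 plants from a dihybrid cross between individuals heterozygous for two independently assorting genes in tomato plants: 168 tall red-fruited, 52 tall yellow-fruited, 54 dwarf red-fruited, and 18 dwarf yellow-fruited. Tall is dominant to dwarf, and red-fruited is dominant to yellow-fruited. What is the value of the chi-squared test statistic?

A dihybrid F₂ with independent assortment and complete dominance at both loci gives a 9:3:3:1 phenotypic ratio.
The 9:3:3:1 ratio has 16 parts, so with N = 292 the expected counts are:
  tall red-fruited: 292 × 9/16 = 164.25
  tall yellow-fruited: 292 × 3/16 = 54.75
  dwarf red-fruited: 292 × 3/16 = 54.75
  dwarf yellow-fruited: 292 × 1/16 = 18.25
χ² = Σ (O − E)² / E
  tall red-fruited: (168 − 164.25)² / 164.25 = 0.0856
  tall yellow-fruited: (52 − 54.75)² / 54.75 = 0.1381
  dwarf red-fruited: (54 − 54.75)² / 54.75 = 0.0103
  dwarf yellow-fruited: (18 − 18.25)² / 18.25 = 0.0034
χ² = 0.0856 + 0.1381 + 0.0103 + 0.0034 = 0.2374 ≈ 0.237

0.237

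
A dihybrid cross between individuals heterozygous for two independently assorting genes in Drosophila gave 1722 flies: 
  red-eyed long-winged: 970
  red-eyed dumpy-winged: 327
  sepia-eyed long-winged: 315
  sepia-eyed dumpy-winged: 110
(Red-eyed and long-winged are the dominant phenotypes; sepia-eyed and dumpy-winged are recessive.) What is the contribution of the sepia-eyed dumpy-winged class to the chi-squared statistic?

A dihybrid F₂ with independent assortment and complete dominance at both loci gives a 9:3:3:1 phenotypic ratio.
Expected counts for N = 1722 under a 9:3:3:1 ratio (total parts = 16):
  red-eyed long-winged: 1722 × 9/16 = 968.625
  red-eyed dumpy-winged: 1722 × 3/16 = 322.875
  sepia-eyed long-winged: 1722 × 3/16 = 322.875
  sepia-eyed dumpy-winged: 1722 × 1/16 = 107.625
Contribution of sepia-eyed dumpy-winged: (110 − 107.625)² / 107.625 = 0.0524

0.052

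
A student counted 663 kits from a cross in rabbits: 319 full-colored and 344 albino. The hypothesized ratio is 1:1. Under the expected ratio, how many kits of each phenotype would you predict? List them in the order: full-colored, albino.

331.5, 331.5

The 1:1 ratio has 2 parts, so with N = 663 the expected counts are:
  full-colored: 663 × 1/2 = 331.5
  albino: 663 × 1/2 = 331.5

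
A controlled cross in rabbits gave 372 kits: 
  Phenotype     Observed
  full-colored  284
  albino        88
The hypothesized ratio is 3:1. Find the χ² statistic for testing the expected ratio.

0.358

Total ratio parts = 4. Expected numbers out of 372:
  full-colored: 372 × 3/4 = 279
  albino: 372 × 1/4 = 93
χ² = Σ (O − E)² / E
  full-colored: (284 − 279)² / 279 = 0.0896
  albino: (88 − 93)² / 93 = 0.2688
χ² = 0.0896 + 0.2688 = 0.3584 ≈ 0.358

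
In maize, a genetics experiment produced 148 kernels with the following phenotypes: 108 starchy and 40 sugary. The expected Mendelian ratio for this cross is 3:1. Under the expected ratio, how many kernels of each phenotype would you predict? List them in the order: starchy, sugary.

111, 37

The 3:1 ratio has 4 parts, so with N = 148 the expected counts are:
  starchy: 148 × 3/4 = 111
  sugary: 148 × 1/4 = 37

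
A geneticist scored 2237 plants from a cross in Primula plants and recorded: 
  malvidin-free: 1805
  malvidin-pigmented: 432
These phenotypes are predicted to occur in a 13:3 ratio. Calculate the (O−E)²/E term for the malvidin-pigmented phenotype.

Under the 13:3 hypothesis (Σ ratio = 16, N = 2237):
  malvidin-free: 2237 × 13/16 = 1817.5625
  malvidin-pigmented: 2237 × 3/16 = 419.4375
Contribution of malvidin-pigmented: (432 − 419.4375)² / 419.4375 = 0.3763

0.376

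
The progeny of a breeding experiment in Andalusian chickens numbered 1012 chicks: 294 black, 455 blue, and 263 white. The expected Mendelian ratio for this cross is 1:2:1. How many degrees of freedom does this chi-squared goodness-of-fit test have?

2

A goodness-of-fit test with 3 phenotype classes has df = 3 − 1 = 2.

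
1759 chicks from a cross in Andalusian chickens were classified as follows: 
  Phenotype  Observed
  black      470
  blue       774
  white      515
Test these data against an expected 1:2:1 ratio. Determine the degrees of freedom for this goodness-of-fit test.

A goodness-of-fit test with 3 phenotype classes has df = 3 − 1 = 2.

2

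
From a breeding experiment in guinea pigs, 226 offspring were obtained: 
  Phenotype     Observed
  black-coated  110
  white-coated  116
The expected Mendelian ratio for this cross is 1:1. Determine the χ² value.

0.159

Total ratio parts = 2. Expected numbers out of 226:
  black-coated: 226 × 1/2 = 113
  white-coated: 226 × 1/2 = 113
χ² = Σ (O − E)² / E
  black-coated: (110 − 113)² / 113 = 0.0796
  white-coated: (116 − 113)² / 113 = 0.0796
χ² = 0.0796 + 0.0796 = 0.1592 ≈ 0.159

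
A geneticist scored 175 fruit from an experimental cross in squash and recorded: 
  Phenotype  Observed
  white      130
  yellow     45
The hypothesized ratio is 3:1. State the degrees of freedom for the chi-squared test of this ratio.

1

A goodness-of-fit test with 2 phenotype classes has df = 2 − 1 = 1.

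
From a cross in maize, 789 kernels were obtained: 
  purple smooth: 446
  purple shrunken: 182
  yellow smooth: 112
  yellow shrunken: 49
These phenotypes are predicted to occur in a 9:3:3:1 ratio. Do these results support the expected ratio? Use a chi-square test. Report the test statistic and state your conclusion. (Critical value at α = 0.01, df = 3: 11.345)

Under the 9:3:3:1 hypothesis (Σ ratio = 16, N = 789):
  purple smooth: 789 × 9/16 = 443.8125
  purple shrunken: 789 × 3/16 = 147.9375
  yellow smooth: 789 × 3/16 = 147.9375
  yellow shrunken: 789 × 1/16 = 49.3125
χ² = Σ (O − E)² / E
  purple smooth: (446 − 443.8125)² / 443.8125 = 0.0108
  purple shrunken: (182 − 147.9375)² / 147.9375 = 7.8429
  yellow smooth: (112 − 147.9375)² / 147.9375 = 8.7301
  yellow shrunken: (49 − 49.3125)² / 49.3125 = 0.0020
χ² = 0.0108 + 7.8429 + 8.7301 + 0.0020 = 16.5858 ≈ 16.586
Degrees of freedom = 4 − 1 = 3; critical value at α = 0.01 is 11.345.
Since 16.586 > 11.345, we reject the null hypothesis — the data do not fit the 9:3:3:1 ratio.

16.586; not consistent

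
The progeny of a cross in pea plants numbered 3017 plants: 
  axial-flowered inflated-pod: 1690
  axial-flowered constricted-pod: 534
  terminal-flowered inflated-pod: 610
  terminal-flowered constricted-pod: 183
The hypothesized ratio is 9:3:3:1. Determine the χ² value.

Under the 9:3:3:1 hypothesis (Σ ratio = 16, N = 3017):
  axial-flowered inflated-pod: 3017 × 9/16 = 1697.0625
  axial-flowered constricted-pod: 3017 × 3/16 = 565.6875
  terminal-flowered inflated-pod: 3017 × 3/16 = 565.6875
  terminal-flowered constricted-pod: 3017 × 1/16 = 188.5625
χ² = Σ (O − E)² / E
  axial-flowered inflated-pod: (1690 − 1697.0625)² / 1697.0625 = 0.0294
  axial-flowered constricted-pod: (534 − 565.6875)² / 565.6875 = 1.7750
  terminal-flowered inflated-pod: (610 − 565.6875)² / 565.6875 = 3.4712
  terminal-flowered constricted-pod: (183 − 188.5625)² / 188.5625 = 0.1641
χ² = 0.0294 + 1.7750 + 3.4712 + 0.1641 = 5.4397 ≈ 5.440

5.440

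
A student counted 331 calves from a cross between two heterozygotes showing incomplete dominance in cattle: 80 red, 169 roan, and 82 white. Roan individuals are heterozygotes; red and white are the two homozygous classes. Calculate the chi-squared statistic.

With incomplete dominance, a heterozygote × heterozygote cross gives a 1:2:1 phenotypic ratio.
Total ratio parts = 4. Expected numbers out of 331:
  red: 331 × 1/4 = 82.75
  roan: 331 × 2/4 = 165.5
  white: 331 × 1/4 = 82.75
χ² = Σ (O − E)² / E
  red: (80 − 82.75)² / 82.75 = 0.0914
  roan: (169 − 165.5)² / 165.5 = 0.0740
  white: (82 − 82.75)² / 82.75 = 0.0068
χ² = 0.0914 + 0.0740 + 0.0068 = 0.1722 ≈ 0.172

0.172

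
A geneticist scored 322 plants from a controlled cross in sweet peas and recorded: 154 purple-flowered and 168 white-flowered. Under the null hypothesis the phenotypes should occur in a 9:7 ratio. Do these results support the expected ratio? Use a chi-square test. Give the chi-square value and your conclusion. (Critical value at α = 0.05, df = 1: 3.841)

9.285; not consistent

Total ratio parts = 16. Expected numbers out of 322:
  purple-flowered: 322 × 9/16 = 181.125
  white-flowered: 322 × 7/16 = 140.875
χ² = Σ (O − E)² / E
  purple-flowered: (154 − 181.125)² / 181.125 = 4.0622
  white-flowered: (168 − 140.875)² / 140.875 = 5.2228
χ² = 4.0622 + 5.2228 = 9.285
Degrees of freedom = 2 − 1 = 1; critical value at α = 0.05 is 3.841.
Since 9.285 > 3.841, we reject the null hypothesis — the data do not fit the 9:7 ratio.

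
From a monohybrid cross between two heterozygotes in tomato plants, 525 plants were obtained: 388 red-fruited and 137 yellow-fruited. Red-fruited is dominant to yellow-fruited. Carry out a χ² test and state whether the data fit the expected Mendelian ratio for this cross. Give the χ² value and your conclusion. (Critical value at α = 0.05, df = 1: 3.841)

For a monohybrid cross between heterozygotes with complete dominance, the expected phenotypic ratio is 3:1.
Total ratio parts = 4. Expected numbers out of 525:
  red-fruited: 525 × 3/4 = 393.75
  yellow-fruited: 525 × 1/4 = 131.25
χ² = Σ (O − E)² / E
  red-fruited: (388 − 393.75)² / 393.75 = 0.0840
  yellow-fruited: (137 − 131.25)² / 131.25 = 0.2519
χ² = 0.0840 + 0.2519 = 0.3359 ≈ 0.336
Degrees of freedom = 2 − 1 = 1; critical value at α = 0.05 is 3.841.
Since 0.336 < 3.841, we fail to reject the null hypothesis — the data are consistent with the 3:1 ratio.

0.336; consistent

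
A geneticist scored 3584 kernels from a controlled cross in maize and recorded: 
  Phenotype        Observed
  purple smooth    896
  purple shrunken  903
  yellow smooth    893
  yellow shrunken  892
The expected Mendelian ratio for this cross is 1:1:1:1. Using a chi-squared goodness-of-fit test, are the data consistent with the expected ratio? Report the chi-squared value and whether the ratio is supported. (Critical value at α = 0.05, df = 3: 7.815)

0.083; consistent

The 1:1:1:1 ratio has 4 parts, so with N = 3584 the expected counts are:
  purple smooth: 3584 × 1/4 = 896
  purple shrunken: 3584 × 1/4 = 896
  yellow smooth: 3584 × 1/4 = 896
  yellow shrunken: 3584 × 1/4 = 896
χ² = Σ (O − E)² / E
  purple smooth: (896 − 896)² / 896 = 0.0000
  purple shrunken: (903 − 896)² / 896 = 0.0547
  yellow smooth: (893 − 896)² / 896 = 0.0100
  yellow shrunken: (892 − 896)² / 896 = 0.0179
χ² = 0.0000 + 0.0547 + 0.0100 + 0.0179 = 0.0826 ≈ 0.083
Degrees of freedom = 4 − 1 = 3; critical value at α = 0.05 is 7.815.
Since 0.083 < 7.815, we fail to reject the null hypothesis — the data are consistent with the 1:1:1:1 ratio.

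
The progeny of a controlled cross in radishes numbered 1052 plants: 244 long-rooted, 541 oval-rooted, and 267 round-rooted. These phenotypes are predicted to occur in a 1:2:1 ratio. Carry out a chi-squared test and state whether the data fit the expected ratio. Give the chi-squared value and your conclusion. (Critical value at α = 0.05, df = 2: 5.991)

Expected counts for N = 1052 under a 1:2:1 ratio (total parts = 4):
  long-rooted: 1052 × 1/4 = 263
  oval-rooted: 1052 × 2/4 = 526
  round-rooted: 1052 × 1/4 = 263
χ² = Σ (O − E)² / E
  long-rooted: (244 − 263)² / 263 = 1.3726
  oval-rooted: (541 − 526)² / 526 = 0.4278
  round-rooted: (267 − 263)² / 263 = 0.0608
χ² = 1.3726 + 0.4278 + 0.0608 = 1.8612 ≈ 1.861
Degrees of freedom = 3 − 1 = 2; critical value at α = 0.05 is 5.991.
Since 1.861 < 5.991, we fail to reject the null hypothesis — the data are consistent with the 1:2:1 ratio.

1.861; consistent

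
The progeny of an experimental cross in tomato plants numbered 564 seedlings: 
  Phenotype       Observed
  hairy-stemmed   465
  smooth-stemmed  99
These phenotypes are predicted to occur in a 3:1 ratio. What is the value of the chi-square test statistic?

16.681

Total ratio parts = 4. Expected numbers out of 564:
  hairy-stemmed: 564 × 3/4 = 423
  smooth-stemmed: 564 × 1/4 = 141
χ² = Σ (O − E)² / E
  hairy-stemmed: (465 − 423)² / 423 = 4.1702
  smooth-stemmed: (99 − 141)² / 141 = 12.5106
χ² = 4.1702 + 12.5106 = 16.6808 ≈ 16.681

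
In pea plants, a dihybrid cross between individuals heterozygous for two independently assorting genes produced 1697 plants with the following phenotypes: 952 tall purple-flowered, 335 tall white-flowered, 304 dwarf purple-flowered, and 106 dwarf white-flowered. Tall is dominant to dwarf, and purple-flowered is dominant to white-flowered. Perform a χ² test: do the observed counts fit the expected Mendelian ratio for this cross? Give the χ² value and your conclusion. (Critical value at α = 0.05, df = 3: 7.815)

1.528; consistent

A dihybrid F₂ with independent assortment and complete dominance at both loci gives a 9:3:3:1 phenotypic ratio.
Expected counts for N = 1697 under a 9:3:3:1 ratio (total parts = 16):
  tall purple-flowered: 1697 × 9/16 = 954.5625
  tall white-flowered: 1697 × 3/16 = 318.1875
  dwarf purple-flowered: 1697 × 3/16 = 318.1875
  dwarf white-flowered: 1697 × 1/16 = 106.0625
χ² = Σ (O − E)² / E
  tall purple-flowered: (952 − 954.5625)² / 954.5625 = 0.0069
  tall white-flowered: (335 − 318.1875)² / 318.1875 = 0.8883
  dwarf purple-flowered: (304 − 318.1875)² / 318.1875 = 0.6326
  dwarf white-flowered: (106 − 106.0625)² / 106.0625 = 0.0000
χ² = 0.0069 + 0.8883 + 0.6326 + 0.0000 = 1.5278 ≈ 1.528
Degrees of freedom = 4 − 1 = 3; critical value at α = 0.05 is 7.815.
Since 1.528 < 7.815, we fail to reject the null hypothesis — the data are consistent with the 9:3:3:1 ratio.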